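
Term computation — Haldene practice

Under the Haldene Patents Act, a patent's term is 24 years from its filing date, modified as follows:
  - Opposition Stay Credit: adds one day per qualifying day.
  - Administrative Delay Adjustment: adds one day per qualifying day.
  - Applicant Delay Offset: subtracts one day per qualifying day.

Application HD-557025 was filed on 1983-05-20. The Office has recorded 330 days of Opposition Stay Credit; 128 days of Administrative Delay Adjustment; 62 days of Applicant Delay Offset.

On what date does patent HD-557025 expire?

2008-06-19

Base term: filing date + 24 years → 20 May 2007.
Opposition Stay Credit: +330 days → 14 April 2008.
Administrative Delay Adjustment: +128 days → 20 August 2008.
Applicant Delay Offset: −62 days → 19 June 2008.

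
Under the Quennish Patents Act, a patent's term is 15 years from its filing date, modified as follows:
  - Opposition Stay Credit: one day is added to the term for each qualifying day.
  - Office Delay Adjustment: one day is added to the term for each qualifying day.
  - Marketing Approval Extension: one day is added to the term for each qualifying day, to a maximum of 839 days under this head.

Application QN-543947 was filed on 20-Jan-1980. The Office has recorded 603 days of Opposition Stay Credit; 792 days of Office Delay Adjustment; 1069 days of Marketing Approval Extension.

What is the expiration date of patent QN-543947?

March 3, 2001

Base term: filing date + 15 years → 20 January 1995.
Opposition Stay Credit: +603 days → 14 September 1996.
Office Delay Adjustment: +792 days → 15 November 1998.
Marketing Approval Extension: 1069 days claimed exceeds the 839-day cap, so +839 days → 3 March 2001.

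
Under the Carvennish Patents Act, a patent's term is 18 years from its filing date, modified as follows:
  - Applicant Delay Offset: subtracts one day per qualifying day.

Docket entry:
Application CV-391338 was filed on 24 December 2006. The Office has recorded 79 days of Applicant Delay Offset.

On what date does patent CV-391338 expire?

2024-10-06

Base term: filing date + 18 years → 24 December 2024.
Applicant Delay Offset: −79 days → 6 October 2024.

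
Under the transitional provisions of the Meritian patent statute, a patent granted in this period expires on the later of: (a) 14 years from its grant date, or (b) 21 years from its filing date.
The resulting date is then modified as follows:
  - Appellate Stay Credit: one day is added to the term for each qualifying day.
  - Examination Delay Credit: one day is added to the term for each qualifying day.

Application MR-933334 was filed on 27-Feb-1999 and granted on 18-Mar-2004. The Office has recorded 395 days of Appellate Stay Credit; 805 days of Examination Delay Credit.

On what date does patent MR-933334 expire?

June 11, 2023

(a) grant + 14 years → 18 March 2018.
(b) filing + 21 years → 27 February 2020.
Later of the two: 27 February 2020.
Appellate Stay Credit: +395 days → 28 March 2021.
Examination Delay Credit: +805 days → 11 June 2023.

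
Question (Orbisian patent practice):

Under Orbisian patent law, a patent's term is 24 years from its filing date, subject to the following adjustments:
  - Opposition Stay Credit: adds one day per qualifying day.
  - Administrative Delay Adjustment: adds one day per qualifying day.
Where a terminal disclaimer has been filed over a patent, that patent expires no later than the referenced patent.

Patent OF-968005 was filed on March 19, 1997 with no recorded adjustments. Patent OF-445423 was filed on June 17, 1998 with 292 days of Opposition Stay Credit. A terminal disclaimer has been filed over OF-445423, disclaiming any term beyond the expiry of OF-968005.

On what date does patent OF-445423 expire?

March 19, 2021

Natural term of OF-445423:
  Base: filing + 24 years → 17 June 2022.
  Opposition Stay Credit: +292 days → 5 April 2023.
Expiry of referenced patent OF-968005:
  Base: filing + 24 years → 19 March 2021.
Terminal disclaimer: OF-445423 expires on the earlier of 5 April 2023 and 19 March 2021.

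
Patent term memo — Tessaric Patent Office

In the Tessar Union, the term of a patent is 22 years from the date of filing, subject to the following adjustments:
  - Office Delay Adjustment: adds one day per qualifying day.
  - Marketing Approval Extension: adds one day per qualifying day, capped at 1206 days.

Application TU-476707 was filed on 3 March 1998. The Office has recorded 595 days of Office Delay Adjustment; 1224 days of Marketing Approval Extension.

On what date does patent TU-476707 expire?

Base term: filing date + 22 years → 3 March 2020.
Office Delay Adjustment: +595 days → 19 October 2021.
Marketing Approval Extension: 1224 days claimed exceeds the 1206-day cap, so +1206 days → 6 February 2025.

February 6, 2025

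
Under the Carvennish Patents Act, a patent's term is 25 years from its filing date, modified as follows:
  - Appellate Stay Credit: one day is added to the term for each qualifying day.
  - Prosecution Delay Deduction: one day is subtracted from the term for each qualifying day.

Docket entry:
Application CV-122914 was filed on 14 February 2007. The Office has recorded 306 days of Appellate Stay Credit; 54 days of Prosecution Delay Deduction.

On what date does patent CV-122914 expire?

2032-10-23

Base term: filing date + 25 years → 14 February 2032.
Appellate Stay Credit: +306 days → 16 December 2032.
Prosecution Delay Deduction: −54 days → 23 October 2032.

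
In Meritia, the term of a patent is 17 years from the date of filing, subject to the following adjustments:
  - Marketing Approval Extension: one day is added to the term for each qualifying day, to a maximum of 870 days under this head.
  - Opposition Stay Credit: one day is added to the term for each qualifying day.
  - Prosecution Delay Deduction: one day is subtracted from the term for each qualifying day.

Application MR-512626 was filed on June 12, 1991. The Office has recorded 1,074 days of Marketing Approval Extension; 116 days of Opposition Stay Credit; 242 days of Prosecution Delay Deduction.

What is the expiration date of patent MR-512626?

June 26, 2010

Base term: filing date + 17 years → 12 June 2008.
Marketing Approval Extension: 1074 days claimed exceeds the 870-day cap, so +870 days → 30 October 2010.
Opposition Stay Credit: +116 days → 23 February 2011.
Prosecution Delay Deduction: −242 days → 26 June 2010.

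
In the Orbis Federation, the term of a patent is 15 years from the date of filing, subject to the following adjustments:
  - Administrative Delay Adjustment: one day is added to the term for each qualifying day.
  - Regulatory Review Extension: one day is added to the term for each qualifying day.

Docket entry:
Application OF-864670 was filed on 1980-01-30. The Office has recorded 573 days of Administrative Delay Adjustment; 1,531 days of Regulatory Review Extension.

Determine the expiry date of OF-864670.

November 3, 2000

Base term: filing date + 15 years → 30 January 1995.
Administrative Delay Adjustment: +573 days → 25 August 1996.
Regulatory Review Extension: +1531 days → 3 November 2000.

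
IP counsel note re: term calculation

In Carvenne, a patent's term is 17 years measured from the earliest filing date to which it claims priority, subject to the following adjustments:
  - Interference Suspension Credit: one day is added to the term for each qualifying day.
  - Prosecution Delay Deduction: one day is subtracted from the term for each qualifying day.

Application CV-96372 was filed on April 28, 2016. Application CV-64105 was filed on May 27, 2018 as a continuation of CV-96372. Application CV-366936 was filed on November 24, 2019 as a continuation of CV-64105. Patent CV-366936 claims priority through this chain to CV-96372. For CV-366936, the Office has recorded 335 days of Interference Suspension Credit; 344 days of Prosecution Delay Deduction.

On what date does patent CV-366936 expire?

Earliest priority filing: 28 April 2016.
Base term: 28 April 2016 + 17 years → 28 April 2033.
Interference Suspension Credit: +335 days → 29 March 2034.
Prosecution Delay Deduction: −344 days → 19 April 2033.

April 19, 2033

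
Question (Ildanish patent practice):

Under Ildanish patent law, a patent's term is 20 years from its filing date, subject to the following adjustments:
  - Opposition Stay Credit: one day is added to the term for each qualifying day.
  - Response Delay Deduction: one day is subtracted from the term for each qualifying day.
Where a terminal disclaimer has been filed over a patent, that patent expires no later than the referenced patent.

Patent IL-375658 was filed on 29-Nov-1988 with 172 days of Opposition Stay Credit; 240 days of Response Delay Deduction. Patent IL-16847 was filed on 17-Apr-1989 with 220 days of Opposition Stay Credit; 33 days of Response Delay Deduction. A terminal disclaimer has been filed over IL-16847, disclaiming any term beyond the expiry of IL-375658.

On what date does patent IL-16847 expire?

Natural term of IL-16847:
  Base: filing + 20 years → 17 April 2009.
  Opposition Stay Credit: +220 days → 23 November 2009.
  Response Delay Deduction: −33 days → 21 October 2009.
Expiry of referenced patent IL-375658:
  Base: filing + 20 years → 29 November 2008.
  Opposition Stay Credit: +172 days → 20 May 2009.
  Response Delay Deduction: −240 days → 22 September 2008.
Terminal disclaimer: IL-16847 expires on the earlier of 21 October 2009 and 22 September 2008.

September 22, 2008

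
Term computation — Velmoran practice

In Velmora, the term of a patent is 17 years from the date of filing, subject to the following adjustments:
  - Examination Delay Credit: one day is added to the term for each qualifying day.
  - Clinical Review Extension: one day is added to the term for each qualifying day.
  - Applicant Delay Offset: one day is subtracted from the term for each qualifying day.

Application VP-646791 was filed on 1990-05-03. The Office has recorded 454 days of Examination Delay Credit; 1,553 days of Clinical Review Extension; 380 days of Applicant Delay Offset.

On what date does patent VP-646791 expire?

Base term: filing date + 17 years → 3 May 2007.
Examination Delay Credit: +454 days → 30 July 2008.
Clinical Review Extension: +1553 days → 30 October 2012.
Applicant Delay Offset: −380 days → 16 October 2011.

2011-10-16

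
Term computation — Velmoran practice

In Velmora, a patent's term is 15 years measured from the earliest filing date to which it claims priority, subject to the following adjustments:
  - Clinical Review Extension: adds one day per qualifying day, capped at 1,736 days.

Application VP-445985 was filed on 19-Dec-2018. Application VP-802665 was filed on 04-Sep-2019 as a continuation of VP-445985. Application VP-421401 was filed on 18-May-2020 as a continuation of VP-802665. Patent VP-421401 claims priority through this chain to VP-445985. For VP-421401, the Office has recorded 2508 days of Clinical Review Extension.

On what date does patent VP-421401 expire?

Earliest priority filing: 19 December 2018.
Base term: 19 December 2018 + 15 years → 19 December 2033.
Clinical Review Extension: 2508 days claimed exceeds the 1736-day cap, so +1736 days → 20 September 2038.

2038-09-20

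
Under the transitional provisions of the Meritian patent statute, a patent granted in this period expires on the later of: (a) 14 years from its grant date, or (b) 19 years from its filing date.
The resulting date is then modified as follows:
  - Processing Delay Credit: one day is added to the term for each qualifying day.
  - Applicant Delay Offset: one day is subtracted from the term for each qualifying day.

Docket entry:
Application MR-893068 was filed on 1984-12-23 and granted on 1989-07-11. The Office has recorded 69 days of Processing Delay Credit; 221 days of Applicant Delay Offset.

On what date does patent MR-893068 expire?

(a) grant + 14 years → 11 July 2003.
(b) filing + 19 years → 23 December 2003.
Later of the two: 23 December 2003.
Processing Delay Credit: +69 days → 1 March 2004.
Applicant Delay Offset: −221 days → 24 July 2003.

2003-07-24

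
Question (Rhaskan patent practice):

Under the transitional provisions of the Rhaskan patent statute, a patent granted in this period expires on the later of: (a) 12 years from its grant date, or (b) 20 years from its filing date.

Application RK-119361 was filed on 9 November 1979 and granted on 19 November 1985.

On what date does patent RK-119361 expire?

(a) grant + 12 years → 19 November 1997.
(b) filing + 20 years → 9 November 1999.
Later of the two: 9 November 1999.

November 9, 1999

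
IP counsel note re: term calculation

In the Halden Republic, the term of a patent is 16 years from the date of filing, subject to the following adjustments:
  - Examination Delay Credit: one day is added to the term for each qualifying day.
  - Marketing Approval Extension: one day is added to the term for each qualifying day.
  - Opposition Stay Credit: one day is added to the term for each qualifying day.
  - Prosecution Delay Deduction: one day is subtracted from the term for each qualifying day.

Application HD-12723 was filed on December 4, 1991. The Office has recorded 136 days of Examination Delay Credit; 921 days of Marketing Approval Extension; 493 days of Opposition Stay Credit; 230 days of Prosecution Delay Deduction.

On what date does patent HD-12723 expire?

2011-07-16

Base term: filing date + 16 years → 4 December 2007.
Examination Delay Credit: +136 days → 18 April 2008.
Marketing Approval Extension: +921 days → 26 October 2010.
Opposition Stay Credit: +493 days → 2 March 2012.
Prosecution Delay Deduction: −230 days → 16 July 2011.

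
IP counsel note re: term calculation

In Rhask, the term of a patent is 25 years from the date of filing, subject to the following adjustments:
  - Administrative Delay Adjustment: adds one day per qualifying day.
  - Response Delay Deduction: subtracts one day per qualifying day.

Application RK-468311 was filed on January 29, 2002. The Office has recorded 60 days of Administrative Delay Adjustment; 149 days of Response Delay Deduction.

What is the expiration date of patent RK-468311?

2026-11-01

Base term: filing date + 25 years → 29 January 2027.
Administrative Delay Adjustment: +60 days → 30 March 2027.
Response Delay Deduction: −149 days → 1 November 2026.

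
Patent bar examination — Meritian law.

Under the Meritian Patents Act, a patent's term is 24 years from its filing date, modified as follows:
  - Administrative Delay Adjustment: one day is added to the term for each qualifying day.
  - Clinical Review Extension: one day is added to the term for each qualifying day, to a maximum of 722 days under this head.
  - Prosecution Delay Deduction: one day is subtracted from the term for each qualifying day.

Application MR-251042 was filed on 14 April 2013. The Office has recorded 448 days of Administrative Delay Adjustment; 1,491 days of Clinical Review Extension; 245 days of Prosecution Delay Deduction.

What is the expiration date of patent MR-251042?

Base term: filing date + 24 years → 14 April 2037.
Administrative Delay Adjustment: +448 days → 6 July 2038.
Clinical Review Extension: 1491 days claimed exceeds the 722-day cap, so +722 days → 27 June 2040.
Prosecution Delay Deduction: −245 days → 26 October 2039.

2039-10-26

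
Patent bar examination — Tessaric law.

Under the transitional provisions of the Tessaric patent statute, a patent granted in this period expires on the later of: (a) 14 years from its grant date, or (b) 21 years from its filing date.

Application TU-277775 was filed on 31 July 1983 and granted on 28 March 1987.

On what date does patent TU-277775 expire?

(a) grant + 14 years → 28 March 2001.
(b) filing + 21 years → 31 July 2004.
Later of the two: 31 July 2004.

2004-07-31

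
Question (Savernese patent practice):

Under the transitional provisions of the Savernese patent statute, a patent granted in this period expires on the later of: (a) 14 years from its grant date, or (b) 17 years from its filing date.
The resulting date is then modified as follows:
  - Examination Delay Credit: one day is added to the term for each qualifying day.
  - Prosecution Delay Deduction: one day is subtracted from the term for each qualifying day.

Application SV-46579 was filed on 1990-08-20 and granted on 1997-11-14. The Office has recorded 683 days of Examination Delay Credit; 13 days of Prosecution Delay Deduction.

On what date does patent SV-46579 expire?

September 14, 2013

(a) grant + 14 years → 14 November 2011.
(b) filing + 17 years → 20 August 2007.
Later of the two: 14 November 2011.
Examination Delay Credit: +683 days → 27 September 2013.
Prosecution Delay Deduction: −13 days → 14 September 2013.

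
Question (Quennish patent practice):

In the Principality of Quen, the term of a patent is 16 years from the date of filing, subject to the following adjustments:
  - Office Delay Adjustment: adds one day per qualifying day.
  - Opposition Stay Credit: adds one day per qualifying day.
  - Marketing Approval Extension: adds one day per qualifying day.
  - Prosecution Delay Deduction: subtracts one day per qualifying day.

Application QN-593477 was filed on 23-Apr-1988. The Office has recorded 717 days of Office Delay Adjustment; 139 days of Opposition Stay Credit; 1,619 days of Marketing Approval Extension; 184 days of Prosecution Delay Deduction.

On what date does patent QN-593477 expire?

2010-08-01

Base term: filing date + 16 years → 23 April 2004.
Office Delay Adjustment: +717 days → 10 April 2006.
Opposition Stay Credit: +139 days → 27 August 2006.
Marketing Approval Extension: +1619 days → 1 February 2011.
Prosecution Delay Deduction: −184 days → 1 August 2010.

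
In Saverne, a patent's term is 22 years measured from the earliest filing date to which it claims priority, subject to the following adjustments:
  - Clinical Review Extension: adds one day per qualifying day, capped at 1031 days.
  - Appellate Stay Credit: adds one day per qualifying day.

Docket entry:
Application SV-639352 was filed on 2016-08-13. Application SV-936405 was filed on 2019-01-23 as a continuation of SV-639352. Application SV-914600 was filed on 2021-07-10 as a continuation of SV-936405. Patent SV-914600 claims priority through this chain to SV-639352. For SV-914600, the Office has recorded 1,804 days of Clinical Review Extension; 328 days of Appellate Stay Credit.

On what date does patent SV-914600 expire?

2042-05-03

Earliest priority filing: 13 August 2016.
Base term: 13 August 2016 + 22 years → 13 August 2038.
Clinical Review Extension: 1804 days claimed exceeds the 1031-day cap, so +1031 days → 9 June 2041.
Appellate Stay Credit: +328 days → 3 May 2042.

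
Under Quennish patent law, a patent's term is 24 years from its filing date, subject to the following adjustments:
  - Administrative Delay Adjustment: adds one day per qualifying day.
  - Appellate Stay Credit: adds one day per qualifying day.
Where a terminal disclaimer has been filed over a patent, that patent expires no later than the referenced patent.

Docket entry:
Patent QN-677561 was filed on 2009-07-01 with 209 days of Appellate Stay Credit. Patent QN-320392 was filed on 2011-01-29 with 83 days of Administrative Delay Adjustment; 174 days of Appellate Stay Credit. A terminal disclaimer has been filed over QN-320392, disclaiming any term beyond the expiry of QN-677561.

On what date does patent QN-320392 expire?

Natural term of QN-320392:
  Base: filing + 24 years → 29 January 2035.
  Administrative Delay Adjustment: +83 days → 22 April 2035.
  Appellate Stay Credit: +174 days → 13 October 2035.
Expiry of referenced patent QN-677561:
  Base: filing + 24 years → 1 July 2033.
  Appellate Stay Credit: +209 days → 26 January 2034.
Terminal disclaimer: QN-320392 expires on the earlier of 13 October 2035 and 26 January 2034.

January 26, 2034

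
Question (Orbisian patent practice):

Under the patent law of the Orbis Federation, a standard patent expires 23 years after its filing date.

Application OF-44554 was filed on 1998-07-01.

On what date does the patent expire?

Filing date + 23 years → 1 July 2021.

2021-07-01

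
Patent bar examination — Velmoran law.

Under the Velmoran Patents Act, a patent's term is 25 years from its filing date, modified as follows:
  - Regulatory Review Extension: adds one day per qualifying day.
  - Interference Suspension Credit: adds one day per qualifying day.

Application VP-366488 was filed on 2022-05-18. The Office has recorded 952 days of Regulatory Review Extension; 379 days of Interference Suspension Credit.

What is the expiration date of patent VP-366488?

Base term: filing date + 25 years → 18 May 2047.
Regulatory Review Extension: +952 days → 25 December 2049.
Interference Suspension Credit: +379 days → 8 January 2051.

2051-01-08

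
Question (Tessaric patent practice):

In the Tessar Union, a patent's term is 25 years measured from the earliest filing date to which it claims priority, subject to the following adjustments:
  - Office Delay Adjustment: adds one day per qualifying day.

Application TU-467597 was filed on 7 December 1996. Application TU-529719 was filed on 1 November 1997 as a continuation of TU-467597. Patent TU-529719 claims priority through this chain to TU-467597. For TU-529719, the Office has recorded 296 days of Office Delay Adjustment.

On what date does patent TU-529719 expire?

Earliest priority filing: 7 December 1996.
Base term: 7 December 1996 + 25 years → 7 December 2021.
Office Delay Adjustment: +296 days → 29 September 2022.

September 29, 2022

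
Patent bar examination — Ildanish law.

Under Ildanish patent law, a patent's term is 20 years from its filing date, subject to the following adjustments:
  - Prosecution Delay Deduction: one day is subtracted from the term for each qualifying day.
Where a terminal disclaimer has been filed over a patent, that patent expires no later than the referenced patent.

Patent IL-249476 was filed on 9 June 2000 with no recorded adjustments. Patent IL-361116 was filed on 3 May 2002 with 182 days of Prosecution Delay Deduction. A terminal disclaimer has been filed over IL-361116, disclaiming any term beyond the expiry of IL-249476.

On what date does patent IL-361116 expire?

Natural term of IL-361116:
  Base: filing + 20 years → 3 May 2022.
  Prosecution Delay Deduction: −182 days → 2 November 2021.
Expiry of referenced patent IL-249476:
  Base: filing + 20 years → 9 June 2020.
Terminal disclaimer: IL-361116 expires on the earlier of 2 November 2021 and 9 June 2020.

June 9, 2020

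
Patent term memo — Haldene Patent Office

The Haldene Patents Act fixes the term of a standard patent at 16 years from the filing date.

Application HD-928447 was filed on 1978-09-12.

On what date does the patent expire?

Filing date + 16 years → 12 September 1994.

September 12, 1994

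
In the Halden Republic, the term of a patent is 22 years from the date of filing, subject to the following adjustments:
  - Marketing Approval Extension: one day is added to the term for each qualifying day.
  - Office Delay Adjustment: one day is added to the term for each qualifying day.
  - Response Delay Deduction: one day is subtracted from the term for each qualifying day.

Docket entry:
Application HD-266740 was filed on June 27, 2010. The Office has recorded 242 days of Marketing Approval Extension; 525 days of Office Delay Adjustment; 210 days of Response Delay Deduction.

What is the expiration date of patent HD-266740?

Base term: filing date + 22 years → 27 June 2032.
Marketing Approval Extension: +242 days → 24 February 2033.
Office Delay Adjustment: +525 days → 3 August 2034.
Response Delay Deduction: −210 days → 5 January 2034.

January 5, 2034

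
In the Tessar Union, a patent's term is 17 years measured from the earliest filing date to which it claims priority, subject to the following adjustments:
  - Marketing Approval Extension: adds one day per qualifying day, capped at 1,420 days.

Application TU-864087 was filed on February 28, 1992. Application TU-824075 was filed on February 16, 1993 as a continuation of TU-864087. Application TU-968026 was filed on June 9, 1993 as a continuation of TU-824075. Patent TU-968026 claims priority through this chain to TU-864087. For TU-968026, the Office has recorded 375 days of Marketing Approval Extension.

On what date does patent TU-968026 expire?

March 10, 2010

Earliest priority filing: 28 February 1992.
Base term: 28 February 1992 + 17 years → 28 February 2009.
Marketing Approval Extension: 375 days (within the 1420-day cap) → +375 days → 10 March 2010.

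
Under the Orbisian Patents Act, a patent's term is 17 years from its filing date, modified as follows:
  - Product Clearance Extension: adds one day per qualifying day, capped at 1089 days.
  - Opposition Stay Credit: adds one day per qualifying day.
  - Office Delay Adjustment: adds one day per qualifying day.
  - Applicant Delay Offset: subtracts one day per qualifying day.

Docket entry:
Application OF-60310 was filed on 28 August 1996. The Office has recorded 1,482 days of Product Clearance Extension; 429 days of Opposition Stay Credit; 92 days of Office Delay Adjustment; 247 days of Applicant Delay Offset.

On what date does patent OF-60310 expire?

Base term: filing date + 17 years → 28 August 2013.
Product Clearance Extension: 1482 days claimed exceeds the 1089-day cap, so +1089 days → 21 August 2016.
Opposition Stay Credit: +429 days → 24 October 2017.
Office Delay Adjustment: +92 days → 24 January 2018.
Applicant Delay Offset: −247 days → 22 May 2017.

2017-05-22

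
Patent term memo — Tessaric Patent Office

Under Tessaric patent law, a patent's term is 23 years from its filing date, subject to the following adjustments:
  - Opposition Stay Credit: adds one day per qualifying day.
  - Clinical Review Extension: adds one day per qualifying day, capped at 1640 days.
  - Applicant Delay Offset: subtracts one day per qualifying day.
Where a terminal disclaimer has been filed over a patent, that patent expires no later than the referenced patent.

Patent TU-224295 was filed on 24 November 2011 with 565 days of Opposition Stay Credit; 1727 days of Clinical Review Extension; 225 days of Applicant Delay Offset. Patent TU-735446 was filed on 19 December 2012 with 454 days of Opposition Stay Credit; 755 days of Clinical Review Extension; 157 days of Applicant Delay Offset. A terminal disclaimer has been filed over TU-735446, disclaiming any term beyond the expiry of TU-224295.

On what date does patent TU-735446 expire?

Natural term of TU-735446:
  Base: filing + 23 years → 19 December 2035.
  Opposition Stay Credit: +454 days → 17 March 2037.
  Clinical Review Extension: 755 days (within the 1640-day cap) → +755 days → 11 April 2039.
  Applicant Delay Offset: −157 days → 5 November 2038.
Expiry of referenced patent TU-224295:
  Base: filing + 23 years → 24 November 2034.
  Opposition Stay Credit: +565 days → 11 June 2036.
  Clinical Review Extension: 1727 days claimed exceeds the 1640-day cap, so +1640 days → 7 December 2040.
  Applicant Delay Offset: −225 days → 26 April 2040.
Terminal disclaimer: TU-735446 expires on the earlier of 5 November 2038 and 26 April 2040.

2038-11-05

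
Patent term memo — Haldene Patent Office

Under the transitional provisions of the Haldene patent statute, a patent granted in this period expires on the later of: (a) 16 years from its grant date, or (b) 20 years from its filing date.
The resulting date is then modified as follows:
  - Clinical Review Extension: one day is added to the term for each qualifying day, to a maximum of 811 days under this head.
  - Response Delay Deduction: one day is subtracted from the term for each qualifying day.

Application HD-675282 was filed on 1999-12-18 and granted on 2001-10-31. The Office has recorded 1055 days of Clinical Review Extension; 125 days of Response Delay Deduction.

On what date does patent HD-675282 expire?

(a) grant + 16 years → 31 October 2017.
(b) filing + 20 years → 18 December 2019.
Later of the two: 18 December 2019.
Clinical Review Extension: 1055 days claimed exceeds the 811-day cap, so +811 days → 8 March 2022.
Response Delay Deduction: −125 days → 3 November 2021.

2021-11-03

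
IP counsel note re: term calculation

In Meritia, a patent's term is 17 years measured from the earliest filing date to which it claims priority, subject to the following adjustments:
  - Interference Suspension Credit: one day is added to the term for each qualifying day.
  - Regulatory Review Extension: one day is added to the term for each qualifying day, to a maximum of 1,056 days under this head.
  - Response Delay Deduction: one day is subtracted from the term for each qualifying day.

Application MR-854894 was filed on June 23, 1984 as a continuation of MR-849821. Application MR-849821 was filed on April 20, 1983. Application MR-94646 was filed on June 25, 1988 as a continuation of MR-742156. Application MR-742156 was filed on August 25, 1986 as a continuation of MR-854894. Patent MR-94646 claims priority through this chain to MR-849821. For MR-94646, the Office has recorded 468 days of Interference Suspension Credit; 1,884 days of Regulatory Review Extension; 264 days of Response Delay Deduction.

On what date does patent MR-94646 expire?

October 2, 2003

Earliest priority filing: 20 April 1983.
Base term: 20 April 1983 + 17 years → 20 April 2000.
Interference Suspension Credit: +468 days → 1 August 2001.
Regulatory Review Extension: 1884 days claimed exceeds the 1056-day cap, so +1056 days → 22 June 2004.
Response Delay Deduction: −264 days → 2 October 2003.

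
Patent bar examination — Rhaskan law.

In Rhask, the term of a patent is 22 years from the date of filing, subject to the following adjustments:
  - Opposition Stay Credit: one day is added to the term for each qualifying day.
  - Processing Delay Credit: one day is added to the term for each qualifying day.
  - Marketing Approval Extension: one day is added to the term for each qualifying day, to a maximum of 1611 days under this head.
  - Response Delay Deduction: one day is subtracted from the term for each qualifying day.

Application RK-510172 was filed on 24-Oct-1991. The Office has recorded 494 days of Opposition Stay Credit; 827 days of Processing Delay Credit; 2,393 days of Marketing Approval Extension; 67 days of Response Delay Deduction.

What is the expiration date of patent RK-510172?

2021-08-28

Base term: filing date + 22 years → 24 October 2013.
Opposition Stay Credit: +494 days → 2 March 2015.
Processing Delay Credit: +827 days → 6 June 2017.
Marketing Approval Extension: 2393 days claimed exceeds the 1611-day cap, so +1611 days → 3 November 2021.
Response Delay Deduction: −67 days → 28 August 2021.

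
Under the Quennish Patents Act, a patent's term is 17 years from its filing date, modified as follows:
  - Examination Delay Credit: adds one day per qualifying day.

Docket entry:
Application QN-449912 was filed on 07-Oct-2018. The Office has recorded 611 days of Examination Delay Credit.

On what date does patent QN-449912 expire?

June 9, 2037

Base term: filing date + 17 years → 7 October 2035.
Examination Delay Credit: +611 days → 9 June 2037.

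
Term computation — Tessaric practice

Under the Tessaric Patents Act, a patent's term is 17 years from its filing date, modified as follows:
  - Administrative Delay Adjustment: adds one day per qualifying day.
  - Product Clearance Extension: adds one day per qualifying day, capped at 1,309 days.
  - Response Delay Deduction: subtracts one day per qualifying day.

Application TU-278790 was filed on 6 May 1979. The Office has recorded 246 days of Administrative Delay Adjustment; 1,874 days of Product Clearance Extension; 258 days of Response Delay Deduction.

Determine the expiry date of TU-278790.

November 24, 1999

Base term: filing date + 17 years → 6 May 1996.
Administrative Delay Adjustment: +246 days → 7 January 1997.
Product Clearance Extension: 1874 days claimed exceeds the 1309-day cap, so +1309 days → 8 August 2000.
Response Delay Deduction: −258 days → 24 November 1999.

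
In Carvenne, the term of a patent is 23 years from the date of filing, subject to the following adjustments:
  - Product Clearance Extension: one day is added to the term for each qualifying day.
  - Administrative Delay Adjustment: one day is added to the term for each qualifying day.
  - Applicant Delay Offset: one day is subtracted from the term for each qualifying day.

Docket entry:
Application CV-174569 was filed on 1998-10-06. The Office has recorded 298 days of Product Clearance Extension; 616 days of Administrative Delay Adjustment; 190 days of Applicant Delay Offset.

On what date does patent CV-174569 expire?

Base term: filing date + 23 years → 6 October 2021.
Product Clearance Extension: +298 days → 31 July 2022.
Administrative Delay Adjustment: +616 days → 7 April 2024.
Applicant Delay Offset: −190 days → 30 September 2023.

2023-09-30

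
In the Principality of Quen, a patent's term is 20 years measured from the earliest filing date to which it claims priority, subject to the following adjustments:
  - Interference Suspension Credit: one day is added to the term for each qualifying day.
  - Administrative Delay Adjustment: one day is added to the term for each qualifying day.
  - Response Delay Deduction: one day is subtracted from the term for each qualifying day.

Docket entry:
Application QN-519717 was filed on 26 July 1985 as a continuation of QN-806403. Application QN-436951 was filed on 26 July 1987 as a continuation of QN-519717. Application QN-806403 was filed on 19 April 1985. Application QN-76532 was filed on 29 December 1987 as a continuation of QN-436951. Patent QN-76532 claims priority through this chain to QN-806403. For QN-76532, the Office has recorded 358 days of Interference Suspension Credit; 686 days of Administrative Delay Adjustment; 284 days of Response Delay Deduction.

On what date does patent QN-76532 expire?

2007-05-19

Earliest priority filing: 19 April 1985.
Base term: 19 April 1985 + 20 years → 19 April 2005.
Interference Suspension Credit: +358 days → 12 April 2006.
Administrative Delay Adjustment: +686 days → 27 February 2008.
Response Delay Deduction: −284 days → 19 May 2007.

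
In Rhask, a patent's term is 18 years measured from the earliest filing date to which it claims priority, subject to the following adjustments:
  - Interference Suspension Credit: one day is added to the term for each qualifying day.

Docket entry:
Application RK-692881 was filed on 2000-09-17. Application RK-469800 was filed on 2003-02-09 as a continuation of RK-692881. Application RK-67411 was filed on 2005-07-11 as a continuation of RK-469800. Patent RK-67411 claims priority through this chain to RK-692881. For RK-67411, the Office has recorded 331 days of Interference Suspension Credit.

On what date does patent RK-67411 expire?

August 14, 2019

Earliest priority filing: 17 September 2000.
Base term: 17 September 2000 + 18 years → 17 September 2018.
Interference Suspension Credit: +331 days → 14 August 2019.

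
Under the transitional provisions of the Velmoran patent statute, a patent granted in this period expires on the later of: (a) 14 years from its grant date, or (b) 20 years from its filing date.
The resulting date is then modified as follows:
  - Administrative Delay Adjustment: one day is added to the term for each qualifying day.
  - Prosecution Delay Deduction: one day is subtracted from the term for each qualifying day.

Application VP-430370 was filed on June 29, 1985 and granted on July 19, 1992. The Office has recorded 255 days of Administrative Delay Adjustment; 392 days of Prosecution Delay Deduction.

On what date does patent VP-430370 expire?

2006-03-04

(a) grant + 14 years → 19 July 2006.
(b) filing + 20 years → 29 June 2005.
Later of the two: 19 July 2006.
Administrative Delay Adjustment: +255 days → 31 March 2007.
Prosecution Delay Deduction: −392 days → 4 March 2006.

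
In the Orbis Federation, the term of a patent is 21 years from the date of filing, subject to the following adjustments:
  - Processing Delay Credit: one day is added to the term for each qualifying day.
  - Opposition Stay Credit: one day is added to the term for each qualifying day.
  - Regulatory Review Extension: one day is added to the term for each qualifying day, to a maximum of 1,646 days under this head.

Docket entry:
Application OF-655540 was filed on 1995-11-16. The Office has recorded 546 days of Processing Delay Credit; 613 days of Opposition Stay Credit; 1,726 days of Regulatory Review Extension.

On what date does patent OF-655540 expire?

July 22, 2024

Base term: filing date + 21 years → 16 November 2016.
Processing Delay Credit: +546 days → 16 May 2018.
Opposition Stay Credit: +613 days → 19 January 2020.
Regulatory Review Extension: 1726 days claimed exceeds the 1646-day cap, so +1646 days → 22 July 2024.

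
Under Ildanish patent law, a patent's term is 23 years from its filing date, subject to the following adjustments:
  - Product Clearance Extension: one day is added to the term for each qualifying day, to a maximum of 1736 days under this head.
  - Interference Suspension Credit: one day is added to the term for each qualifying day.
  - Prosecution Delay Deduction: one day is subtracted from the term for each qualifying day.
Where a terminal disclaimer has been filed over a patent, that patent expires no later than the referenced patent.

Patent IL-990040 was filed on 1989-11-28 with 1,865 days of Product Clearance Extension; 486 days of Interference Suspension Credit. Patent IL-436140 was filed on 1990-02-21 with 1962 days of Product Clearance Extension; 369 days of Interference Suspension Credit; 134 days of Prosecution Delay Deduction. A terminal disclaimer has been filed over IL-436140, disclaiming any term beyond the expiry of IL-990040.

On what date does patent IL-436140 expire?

Natural term of IL-436140:
  Base: filing + 23 years → 21 February 2013.
  Product Clearance Extension: 1962 days claimed exceeds the 1736-day cap, so +1736 days → 23 November 2017.
  Interference Suspension Credit: +369 days → 27 November 2018.
  Prosecution Delay Deduction: −134 days → 16 July 2018.
Expiry of referenced patent IL-990040:
  Base: filing + 23 years → 28 November 2012.
  Product Clearance Extension: 1865 days claimed exceeds the 1736-day cap, so +1736 days → 30 August 2017.
  Interference Suspension Credit: +486 days → 29 December 2018.
Terminal disclaimer: IL-436140 expires on the earlier of 16 July 2018 and 29 December 2018.

July 16, 2018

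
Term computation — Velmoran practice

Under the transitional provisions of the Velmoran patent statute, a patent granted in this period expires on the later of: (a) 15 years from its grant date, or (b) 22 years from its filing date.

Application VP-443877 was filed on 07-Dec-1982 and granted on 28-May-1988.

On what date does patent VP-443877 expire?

2004-12-07

(a) grant + 15 years → 28 May 2003.
(b) filing + 22 years → 7 December 2004.
Later of the two: 7 December 2004.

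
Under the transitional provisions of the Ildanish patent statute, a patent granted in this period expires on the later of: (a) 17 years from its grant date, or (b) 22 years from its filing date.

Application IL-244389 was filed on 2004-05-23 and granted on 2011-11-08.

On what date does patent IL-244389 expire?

2028-11-08

(a) grant + 17 years → 8 November 2028.
(b) filing + 22 years → 23 May 2026.
Later of the two: 8 November 2028.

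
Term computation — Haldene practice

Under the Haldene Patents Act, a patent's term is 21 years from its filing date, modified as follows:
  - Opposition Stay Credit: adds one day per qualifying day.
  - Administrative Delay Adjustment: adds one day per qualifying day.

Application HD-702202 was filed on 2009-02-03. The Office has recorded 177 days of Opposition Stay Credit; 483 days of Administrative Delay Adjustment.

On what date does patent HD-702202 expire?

November 25, 2031

Base term: filing date + 21 years → 3 February 2030.
Opposition Stay Credit: +177 days → 30 July 2030.
Administrative Delay Adjustment: +483 days → 25 November 2031.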